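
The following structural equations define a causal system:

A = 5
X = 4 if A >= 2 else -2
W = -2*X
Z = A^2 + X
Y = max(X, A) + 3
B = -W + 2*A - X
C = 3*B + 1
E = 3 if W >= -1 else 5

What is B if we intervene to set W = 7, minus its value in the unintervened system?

-15

The intervention breaks the incoming arrows to W: W = -2*X no longer applies, and W = 7.
X = 4 if A >= 2 else -2  [with A=5]  = 4
B = -W + 2*A - X  [with W=7, A=5, X=4]  = -1
Without intervention: X = 4 if A >= 2 else -2  [with A=5]  = 4; W = -2*X  [with X=4]  = -8; B = -W + 2*A - X  [with W=-8, A=5, X=4]  = 14.
Change = -1 − 14 = -15.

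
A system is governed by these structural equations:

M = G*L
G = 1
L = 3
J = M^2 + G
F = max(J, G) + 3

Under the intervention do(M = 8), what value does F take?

do(M=8) replaces the equation M = G*L with the constant M = 8.
J = M^2 + G  [with M=8, G=1]  = 65
F = max(J, G) + 3  [with J=65, G=1]  = 68

68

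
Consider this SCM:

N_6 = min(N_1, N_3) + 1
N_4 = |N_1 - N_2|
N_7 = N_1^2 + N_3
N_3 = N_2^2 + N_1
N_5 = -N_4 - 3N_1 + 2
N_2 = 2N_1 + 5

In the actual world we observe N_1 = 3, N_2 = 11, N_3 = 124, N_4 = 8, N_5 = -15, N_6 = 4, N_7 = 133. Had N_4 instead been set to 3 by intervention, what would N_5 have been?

Intervening sets N_4 = 3 and removes its equation (N_4 = |N_1 - N_2|).
N_5 = -N_4 - 3N_1 + 2  [with N_4=3, N_1=3]  = -10

-10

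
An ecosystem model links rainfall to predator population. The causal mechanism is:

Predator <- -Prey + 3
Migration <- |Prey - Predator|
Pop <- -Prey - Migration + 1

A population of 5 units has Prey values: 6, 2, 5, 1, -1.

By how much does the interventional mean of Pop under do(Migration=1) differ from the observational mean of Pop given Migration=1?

Under do(Migration=1), Migration's equation is replaced by Migration=1 for every unit. Per-unit Pop: -6, -2, -5, -1, 1. Mean = -2.6.
E[Pop|Migration=1] averages over only the 2 units with Migration=1 (Prey = 2, 1): Pop = -2, -1, mean -1.5.
Difference = -2.6 − (-1.5) = -1.1.

-1.1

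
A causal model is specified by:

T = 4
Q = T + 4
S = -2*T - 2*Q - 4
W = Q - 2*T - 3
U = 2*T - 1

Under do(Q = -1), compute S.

-10

The intervention breaks the incoming arrows to Q: Q = T + 4 no longer applies, and Q = -1.
S = -2*T - 2*Q - 4  [with T=4, Q=-1]  = -10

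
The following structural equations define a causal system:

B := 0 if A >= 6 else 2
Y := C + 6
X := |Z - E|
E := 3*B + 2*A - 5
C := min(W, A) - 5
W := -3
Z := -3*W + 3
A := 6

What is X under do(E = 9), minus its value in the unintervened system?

-2

Under do(E=9), the mechanism E := 3*B + 2*A - 5 is discarded; E is fixed at 9.
Z = -3*W + 3  [with W=-3]  = 12
X = |Z - E|  [with Z=12, E=9]  = 3
Without intervention: B = 0 if A >= 6 else 2  [with A=6]  = 0; E = 3*B + 2*A - 5  [with B=0, A=6]  = 7; Z = -3*W + 3  [with W=-3]  = 12; X = |Z - E|  [with Z=12, E=7]  = 5.
Change = 3 − 5 = -2.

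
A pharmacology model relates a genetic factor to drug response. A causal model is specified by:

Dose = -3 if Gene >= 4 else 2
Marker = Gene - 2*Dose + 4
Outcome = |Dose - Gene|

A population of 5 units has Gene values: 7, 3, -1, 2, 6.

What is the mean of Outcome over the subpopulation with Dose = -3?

9.5

Conditioning on Dose=-3 selects the 2 unit(s) with Gene ∈ {7, 6}. Their Outcome values: 10, 9. Mean = 9.5.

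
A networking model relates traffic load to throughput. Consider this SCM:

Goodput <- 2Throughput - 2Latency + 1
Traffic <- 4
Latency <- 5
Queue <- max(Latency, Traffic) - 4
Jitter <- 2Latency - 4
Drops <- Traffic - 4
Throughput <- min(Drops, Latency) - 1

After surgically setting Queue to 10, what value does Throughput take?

-1

The intervention breaks the incoming arrows to Queue: Queue <- max(Latency, Traffic) - 4 no longer applies, and Queue = 10.
No directed path runs from Queue to Throughput, so Throughput keeps its natural value.
Drops = Traffic - 4  [with Traffic=4]  = 0
Throughput = min(Drops, Latency) - 1  [with Drops=0, Latency=5]  = -1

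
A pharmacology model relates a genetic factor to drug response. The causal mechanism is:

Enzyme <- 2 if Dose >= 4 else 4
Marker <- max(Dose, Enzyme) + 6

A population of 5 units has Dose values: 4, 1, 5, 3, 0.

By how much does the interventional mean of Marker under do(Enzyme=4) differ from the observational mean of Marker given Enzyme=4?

0.2

Every unit gets Enzyme=4 under the intervention. Marker values become 10, 10, 11, 10, 10; E[Marker|do(Enzyme=4)] = 10.2.
Conditioning on Enzyme=4 selects the 3 unit(s) with Dose ∈ {1, 3, 0}. Their Marker values: 10, 10, 10. Mean = 10.
Difference = 10.2 − 10 = 0.2.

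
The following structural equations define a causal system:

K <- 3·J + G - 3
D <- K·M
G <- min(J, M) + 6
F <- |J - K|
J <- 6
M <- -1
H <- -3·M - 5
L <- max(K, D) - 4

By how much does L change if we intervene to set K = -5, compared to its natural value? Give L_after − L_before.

-15

do(K=-5) replaces the equation K <- 3·J + G - 3 with the constant K = -5.
D = K·M  [with K=-5, M=-1]  = 5
L = max(K, D) - 4  [with K=-5, D=5]  = 1
Without intervention: G = min(J, M) + 6  [with J=6, M=-1]  = 5; K = 3·J + G - 3  [with J=6, G=5]  = 20; D = K·M  [with K=20, M=-1]  = -20; L = max(K, D) - 4  [with K=20, D=-20]  = 16.
Change = 1 − 16 = -15.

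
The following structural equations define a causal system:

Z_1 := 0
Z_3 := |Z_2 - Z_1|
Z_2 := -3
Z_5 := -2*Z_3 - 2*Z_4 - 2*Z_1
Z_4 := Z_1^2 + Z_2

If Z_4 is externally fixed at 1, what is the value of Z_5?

-8

Intervening sets Z_4 = 1 and removes its equation (Z_4 := Z_1^2 + Z_2).
Z_3 = |Z_2 - Z_1|  [with Z_2=-3, Z_1=0]  = 3
Z_5 = -2*Z_3 - 2*Z_4 - 2*Z_1  [with Z_3=3, Z_4=1, Z_1=0]  = -8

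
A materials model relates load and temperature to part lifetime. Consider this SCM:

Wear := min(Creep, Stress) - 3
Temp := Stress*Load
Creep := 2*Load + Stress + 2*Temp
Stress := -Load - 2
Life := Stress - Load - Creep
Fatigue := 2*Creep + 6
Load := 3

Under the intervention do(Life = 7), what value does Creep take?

Under do(Life=7), the mechanism Life := Stress - Load - Creep is discarded; Life is fixed at 7.
Since Creep is not a descendant of the intervened variable, it is unaffected.
Stress = -Load - 2  [with Load=3]  = -5
Temp = Stress*Load  [with Stress=-5, Load=3]  = -15
Creep = 2*Load + Stress + 2*Temp  [with Load=3, Stress=-5, Temp=-15]  = -29

-29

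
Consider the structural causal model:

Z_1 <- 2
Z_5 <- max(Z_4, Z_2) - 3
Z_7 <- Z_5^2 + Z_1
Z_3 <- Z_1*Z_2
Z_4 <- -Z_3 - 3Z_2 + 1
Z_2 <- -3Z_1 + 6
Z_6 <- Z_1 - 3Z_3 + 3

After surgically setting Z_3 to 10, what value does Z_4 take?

The intervention breaks the incoming arrows to Z_3: Z_3 <- Z_1*Z_2 no longer applies, and Z_3 = 10.
Z_2 = -3Z_1 + 6  [with Z_1=2]  = 0
Z_4 = -Z_3 - 3Z_2 + 1  [with Z_3=10, Z_2=0]  = -9

-9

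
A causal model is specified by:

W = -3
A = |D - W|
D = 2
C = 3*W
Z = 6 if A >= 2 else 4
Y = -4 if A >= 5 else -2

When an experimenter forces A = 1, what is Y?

-2

The intervention breaks the incoming arrows to A: A = |D - W| no longer applies, and A = 1.
Y = -4 if A >= 5 else -2  [with A=1]  = -2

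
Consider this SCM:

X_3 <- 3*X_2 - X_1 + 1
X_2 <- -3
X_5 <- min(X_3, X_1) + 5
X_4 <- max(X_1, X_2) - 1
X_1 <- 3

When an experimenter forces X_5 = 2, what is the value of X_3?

do(X_5=2) replaces the equation X_5 <- min(X_3, X_1) + 5 with the constant X_5 = 2.
X_3 is not downstream of the intervention, so its value is determined by the original equations.
X_3 = 3*X_2 - X_1 + 1  [with X_2=-3, X_1=3]  = -11

-11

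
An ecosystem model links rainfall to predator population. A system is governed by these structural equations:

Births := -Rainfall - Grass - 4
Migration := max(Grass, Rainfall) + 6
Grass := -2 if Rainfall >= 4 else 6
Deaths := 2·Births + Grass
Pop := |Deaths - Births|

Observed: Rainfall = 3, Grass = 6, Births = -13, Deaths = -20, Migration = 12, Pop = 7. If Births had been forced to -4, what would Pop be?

2

The intervention breaks the incoming arrows to Births: Births := -Rainfall - Grass - 4 no longer applies, and Births = -4.
Grass = -2 if Rainfall >= 4 else 6  [with Rainfall=3]  = 6
Deaths = 2·Births + Grass  [with Births=-4, Grass=6]  = -2
Pop = |Deaths - Births|  [with Deaths=-2, Births=-4]  = 2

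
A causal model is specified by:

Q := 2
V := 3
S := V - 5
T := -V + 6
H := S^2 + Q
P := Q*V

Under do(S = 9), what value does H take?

83

The intervention breaks the incoming arrows to S: S := V - 5 no longer applies, and S = 9.
H = S^2 + Q  [with S=9, Q=2]  = 83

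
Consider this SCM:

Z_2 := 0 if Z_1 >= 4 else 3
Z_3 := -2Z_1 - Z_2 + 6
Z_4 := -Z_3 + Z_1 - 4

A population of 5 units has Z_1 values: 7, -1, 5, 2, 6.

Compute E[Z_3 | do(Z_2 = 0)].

The intervention sets Z_2=0 in all 5 units regardless of Z_1. Recomputing Z_3 per unit gives -8, 8, -4, 2, -6; average -1.6.

-1.6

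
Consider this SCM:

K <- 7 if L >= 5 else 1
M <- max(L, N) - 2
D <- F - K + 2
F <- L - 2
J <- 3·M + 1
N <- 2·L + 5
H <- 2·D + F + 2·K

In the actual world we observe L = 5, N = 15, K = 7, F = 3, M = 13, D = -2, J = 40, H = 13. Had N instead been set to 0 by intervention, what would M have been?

do(N=0) replaces the equation N <- 2·L + 5 with the constant N = 0.
M = max(L, N) - 2  [with L=5, N=0]  = 3

3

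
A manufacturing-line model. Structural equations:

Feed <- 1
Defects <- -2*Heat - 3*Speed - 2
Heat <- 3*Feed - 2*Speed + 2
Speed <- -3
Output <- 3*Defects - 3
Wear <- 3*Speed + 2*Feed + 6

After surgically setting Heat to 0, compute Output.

The intervention breaks the incoming arrows to Heat: Heat <- 3*Feed - 2*Speed + 2 no longer applies, and Heat = 0.
Defects = -2*Heat - 3*Speed - 2  [with Heat=0, Speed=-3]  = 7
Output = 3*Defects - 3  [with Defects=7]  = 18

18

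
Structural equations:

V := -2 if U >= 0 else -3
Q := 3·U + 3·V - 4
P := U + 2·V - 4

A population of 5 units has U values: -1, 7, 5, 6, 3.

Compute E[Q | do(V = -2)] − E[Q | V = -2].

-3.75

The intervention sets V=-2 in all 5 units regardless of U. Recomputing Q per unit gives -13, 11, 5, 8, -1; average 2.
Observing V=-2 restricts to units where V's equation naturally yields -2: U ∈ {7, 5, 6, 3}. In that subpopulation Q = 11, 5, 8, -1, mean 5.75.
Difference = 2 − 5.75 = -3.75.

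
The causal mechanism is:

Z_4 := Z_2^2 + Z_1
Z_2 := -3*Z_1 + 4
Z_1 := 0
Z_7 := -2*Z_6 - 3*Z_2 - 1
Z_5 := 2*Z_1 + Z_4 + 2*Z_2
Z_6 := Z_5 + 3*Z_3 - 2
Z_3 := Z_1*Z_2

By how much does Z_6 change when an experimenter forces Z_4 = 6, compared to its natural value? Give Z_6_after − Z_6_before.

Under do(Z_4=6), the mechanism Z_4 := Z_2^2 + Z_1 is discarded; Z_4 is fixed at 6.
Z_2 = -3*Z_1 + 4  [with Z_1=0]  = 4
Z_3 = Z_1*Z_2  [with Z_1=0, Z_2=4]  = 0
Z_5 = 2*Z_1 + Z_4 + 2*Z_2  [with Z_1=0, Z_4=6, Z_2=4]  = 14
Z_6 = Z_5 + 3*Z_3 - 2  [with Z_5=14, Z_3=0]  = 12
Without intervention: Z_2 = -3*Z_1 + 4  [with Z_1=0]  = 4; Z_3 = Z_1*Z_2  [with Z_1=0, Z_2=4]  = 0; Z_4 = Z_2^2 + Z_1  [with Z_2=4, Z_1=0]  = 16; Z_5 = 2*Z_1 + Z_4 + 2*Z_2  [with Z_1=0, Z_4=16, Z_2=4]  = 24; Z_6 = Z_5 + 3*Z_3 - 2  [with Z_5=24, Z_3=0]  = 22.
Change = 12 − 22 = -10.

-10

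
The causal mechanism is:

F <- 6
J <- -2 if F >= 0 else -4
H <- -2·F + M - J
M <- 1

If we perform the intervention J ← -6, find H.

-5

The intervention breaks the incoming arrows to J: J <- -2 if F >= 0 else -4 no longer applies, and J = -6.
H = -2·F + M - J  [with F=6, M=1, J=-6]  = -5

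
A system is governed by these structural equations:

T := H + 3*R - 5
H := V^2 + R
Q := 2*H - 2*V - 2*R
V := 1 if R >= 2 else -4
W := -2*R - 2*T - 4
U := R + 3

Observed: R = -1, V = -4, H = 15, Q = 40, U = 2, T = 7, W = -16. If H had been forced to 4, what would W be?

The intervention breaks the incoming arrows to H: H := V^2 + R no longer applies, and H = 4.
T = H + 3*R - 5  [with H=4, R=-1]  = -4
W = -2*R - 2*T - 4  [with R=-1, T=-4]  = 6

6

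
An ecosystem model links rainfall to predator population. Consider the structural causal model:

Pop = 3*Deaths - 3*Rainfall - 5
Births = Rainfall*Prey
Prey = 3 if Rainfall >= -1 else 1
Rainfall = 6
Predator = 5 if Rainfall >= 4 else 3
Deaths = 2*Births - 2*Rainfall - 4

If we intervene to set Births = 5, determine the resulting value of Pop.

Under do(Births=5), the mechanism Births = Rainfall*Prey is discarded; Births is fixed at 5.
Deaths = 2*Births - 2*Rainfall - 4  [with Births=5, Rainfall=6]  = -6
Pop = 3*Deaths - 3*Rainfall - 5  [with Deaths=-6, Rainfall=6]  = -41

-41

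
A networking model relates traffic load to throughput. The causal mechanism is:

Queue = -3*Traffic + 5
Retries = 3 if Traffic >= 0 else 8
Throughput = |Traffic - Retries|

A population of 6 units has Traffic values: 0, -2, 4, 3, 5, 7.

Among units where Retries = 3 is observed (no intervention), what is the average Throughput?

Observing Retries=3 restricts to units where Retries's equation naturally yields 3: Traffic ∈ {0, 4, 3, 5, 7}. In that subpopulation Throughput = 3, 1, 0, 2, 4, mean 2.

2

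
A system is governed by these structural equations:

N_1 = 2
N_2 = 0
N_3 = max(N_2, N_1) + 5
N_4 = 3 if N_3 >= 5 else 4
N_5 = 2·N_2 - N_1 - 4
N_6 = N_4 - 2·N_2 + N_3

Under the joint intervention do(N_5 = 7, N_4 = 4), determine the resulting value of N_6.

11

Setting N_5 = 7, N_4 = 4 by intervention discards those variables' equations.
N_3 = max(N_2, N_1) + 5  [with N_2=0, N_1=2]  = 7
N_6 = N_4 - 2·N_2 + N_3  [with N_4=4, N_2=0, N_3=7]  = 11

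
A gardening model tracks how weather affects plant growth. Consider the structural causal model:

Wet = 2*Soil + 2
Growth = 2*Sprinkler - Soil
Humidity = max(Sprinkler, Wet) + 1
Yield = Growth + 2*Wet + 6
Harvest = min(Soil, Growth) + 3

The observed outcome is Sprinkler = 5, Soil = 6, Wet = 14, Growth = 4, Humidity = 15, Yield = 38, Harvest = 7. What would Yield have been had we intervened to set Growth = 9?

43

Under do(Growth=9), the mechanism Growth = 2*Sprinkler - Soil is discarded; Growth is fixed at 9.
Wet = 2*Soil + 2  [with Soil=6]  = 14
Yield = Growth + 2*Wet + 6  [with Growth=9, Wet=14]  = 43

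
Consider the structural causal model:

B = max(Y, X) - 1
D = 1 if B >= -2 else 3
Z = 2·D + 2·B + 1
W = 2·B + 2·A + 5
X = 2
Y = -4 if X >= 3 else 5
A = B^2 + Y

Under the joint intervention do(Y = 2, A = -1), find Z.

5

Setting Y = 2, A = -1 by intervention discards those variables' equations.
B = max(Y, X) - 1  [with Y=2, X=2]  = 1
D = 1 if B >= -2 else 3  [with B=1]  = 1
Z = 2·D + 2·B + 1  [with D=1, B=1]  = 5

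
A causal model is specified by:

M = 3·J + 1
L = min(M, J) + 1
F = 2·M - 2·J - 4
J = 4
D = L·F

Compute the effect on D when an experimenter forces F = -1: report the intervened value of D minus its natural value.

-75

Intervening sets F = -1 and removes its equation (F = 2·M - 2·J - 4).
M = 3·J + 1  [with J=4]  = 13
L = min(M, J) + 1  [with M=13, J=4]  = 5
D = L·F  [with L=5, F=-1]  = -5
Without intervention: M = 3·J + 1  [with J=4]  = 13; L = min(M, J) + 1  [with M=13, J=4]  = 5; F = 2·M - 2·J - 4  [with M=13, J=4]  = 14; D = L·F  [with L=5, F=14]  = 70.
Change = -5 − 70 = -75.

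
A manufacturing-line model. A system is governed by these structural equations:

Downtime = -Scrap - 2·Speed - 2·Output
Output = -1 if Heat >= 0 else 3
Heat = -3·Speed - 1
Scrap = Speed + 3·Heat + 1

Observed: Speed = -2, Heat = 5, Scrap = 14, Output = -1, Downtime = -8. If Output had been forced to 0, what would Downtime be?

Intervening sets Output = 0 and removes its equation (Output = -1 if Heat >= 0 else 3).
Heat = -3·Speed - 1  [with Speed=-2]  = 5
Scrap = Speed + 3·Heat + 1  [with Speed=-2, Heat=5]  = 14
Downtime = -Scrap - 2·Speed - 2·Output  [with Scrap=14, Speed=-2, Output=0]  = -10

-10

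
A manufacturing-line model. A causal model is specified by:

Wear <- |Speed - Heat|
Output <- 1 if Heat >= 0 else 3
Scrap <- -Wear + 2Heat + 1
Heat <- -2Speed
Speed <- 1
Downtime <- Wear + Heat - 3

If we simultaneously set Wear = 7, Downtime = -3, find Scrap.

Setting Wear = 7, Downtime = -3 by intervention discards those variables' equations.
Heat = -2Speed  [with Speed=1]  = -2
Scrap = -Wear + 2Heat + 1  [with Wear=7, Heat=-2]  = -10

-10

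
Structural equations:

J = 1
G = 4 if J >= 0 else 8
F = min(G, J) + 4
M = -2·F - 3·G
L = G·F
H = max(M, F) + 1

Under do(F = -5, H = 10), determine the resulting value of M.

-2

Setting F = -5, H = 10 by intervention discards those variables' equations.
G = 4 if J >= 0 else 8  [with J=1]  = 4
M = -2·F - 3·G  [with F=-5, G=4]  = -2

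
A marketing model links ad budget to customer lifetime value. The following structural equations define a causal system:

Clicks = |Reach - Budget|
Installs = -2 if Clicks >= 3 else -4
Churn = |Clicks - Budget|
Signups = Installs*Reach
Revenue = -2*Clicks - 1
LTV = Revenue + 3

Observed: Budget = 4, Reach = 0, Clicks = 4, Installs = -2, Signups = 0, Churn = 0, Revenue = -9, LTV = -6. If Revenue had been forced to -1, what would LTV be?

do(Revenue=-1) replaces the equation Revenue = -2*Clicks - 1 with the constant Revenue = -1.
LTV = Revenue + 3  [with Revenue=-1]  = 2

2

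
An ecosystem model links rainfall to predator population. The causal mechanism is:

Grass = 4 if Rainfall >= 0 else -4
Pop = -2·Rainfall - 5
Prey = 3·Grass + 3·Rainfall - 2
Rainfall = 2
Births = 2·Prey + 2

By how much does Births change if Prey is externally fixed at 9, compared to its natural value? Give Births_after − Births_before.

-14

The intervention breaks the incoming arrows to Prey: Prey = 3·Grass + 3·Rainfall - 2 no longer applies, and Prey = 9.
Births = 2·Prey + 2  [with Prey=9]  = 20
Without intervention: Grass = 4 if Rainfall >= 0 else -4  [with Rainfall=2]  = 4; Prey = 3·Grass + 3·Rainfall - 2  [with Grass=4, Rainfall=2]  = 16; Births = 2·Prey + 2  [with Prey=16]  = 34.
Change = 20 − 34 = -14.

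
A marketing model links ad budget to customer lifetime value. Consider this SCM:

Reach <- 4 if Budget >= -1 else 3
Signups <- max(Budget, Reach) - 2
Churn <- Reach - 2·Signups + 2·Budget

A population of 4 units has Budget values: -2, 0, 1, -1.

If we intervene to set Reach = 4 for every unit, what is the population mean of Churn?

Under do(Reach=4), Reach's equation is replaced by Reach=4 for every unit. Per-unit Churn: -4, 0, 2, -2. Mean = -1.

-1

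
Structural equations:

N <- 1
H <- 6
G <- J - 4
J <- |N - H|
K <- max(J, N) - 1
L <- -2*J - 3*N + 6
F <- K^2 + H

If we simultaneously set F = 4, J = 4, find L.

-5

The joint intervention fixes F = 4, J = 4, removing each variable's own equation.
L = -2*J - 3*N + 6  [with J=4, N=1]  = -5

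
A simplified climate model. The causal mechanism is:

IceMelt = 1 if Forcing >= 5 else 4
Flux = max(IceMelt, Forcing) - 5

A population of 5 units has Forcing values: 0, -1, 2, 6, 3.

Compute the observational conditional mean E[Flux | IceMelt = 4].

-1

Observing IceMelt=4 restricts to units where IceMelt's equation naturally yields 4: Forcing ∈ {0, -1, 2, 3}. In that subpopulation Flux = -1, -1, -1, -1, mean -1.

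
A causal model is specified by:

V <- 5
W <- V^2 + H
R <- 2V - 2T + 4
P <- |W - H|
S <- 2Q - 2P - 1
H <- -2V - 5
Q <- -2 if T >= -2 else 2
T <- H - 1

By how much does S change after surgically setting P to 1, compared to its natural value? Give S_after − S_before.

48

do(P=1) replaces the equation P <- |W - H| with the constant P = 1.
H = -2V - 5  [with V=5]  = -15
T = H - 1  [with H=-15]  = -16
Q = -2 if T >= -2 else 2  [with T=-16]  = 2
S = 2Q - 2P - 1  [with Q=2, P=1]  = 1
Without intervention: H = -2V - 5  [with V=5]  = -15; T = H - 1  [with H=-15]  = -16; Q = -2 if T >= -2 else 2  [with T=-16]  = 2; W = V^2 + H  [with V=5, H=-15]  = 10; P = |W - H|  [with W=10, H=-15]  = 25; S = 2Q - 2P - 1  [with Q=2, P=25]  = -47.
Change = 1 − (-47) = 48.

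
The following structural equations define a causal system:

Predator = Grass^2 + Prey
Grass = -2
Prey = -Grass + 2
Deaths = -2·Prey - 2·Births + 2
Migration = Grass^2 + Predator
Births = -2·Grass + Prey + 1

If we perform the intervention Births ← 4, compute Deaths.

-14

Intervening sets Births = 4 and removes its equation (Births = -2·Grass + Prey + 1).
Prey = -Grass + 2  [with Grass=-2]  = 4
Deaths = -2·Prey - 2·Births + 2  [with Prey=4, Births=4]  = -14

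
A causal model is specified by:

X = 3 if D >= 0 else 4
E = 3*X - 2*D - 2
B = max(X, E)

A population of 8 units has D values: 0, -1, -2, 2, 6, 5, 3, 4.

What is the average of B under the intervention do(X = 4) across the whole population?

The intervention sets X=4 in all 8 units regardless of D. Recomputing B per unit gives 10, 12, 14, 6, 4, 4, 4, 4; average 7.25.

7.25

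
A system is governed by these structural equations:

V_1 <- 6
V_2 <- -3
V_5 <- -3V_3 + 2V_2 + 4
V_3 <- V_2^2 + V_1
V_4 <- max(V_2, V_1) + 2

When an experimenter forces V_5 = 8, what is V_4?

8

The intervention breaks the incoming arrows to V_5: V_5 <- -3V_3 + 2V_2 + 4 no longer applies, and V_5 = 8.
Since V_4 is not a descendant of the intervened variable, it is unaffected.
V_4 = max(V_2, V_1) + 2  [with V_2=-3, V_1=6]  = 8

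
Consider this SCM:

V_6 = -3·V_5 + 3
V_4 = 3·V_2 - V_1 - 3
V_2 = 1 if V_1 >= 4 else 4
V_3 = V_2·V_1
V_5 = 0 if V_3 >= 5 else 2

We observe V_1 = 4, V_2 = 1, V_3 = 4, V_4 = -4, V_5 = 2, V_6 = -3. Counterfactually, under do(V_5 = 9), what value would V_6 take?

-24

The intervention breaks the incoming arrows to V_5: V_5 = 0 if V_3 >= 5 else 2 no longer applies, and V_5 = 9.
V_6 = -3·V_5 + 3  [with V_5=9]  = -24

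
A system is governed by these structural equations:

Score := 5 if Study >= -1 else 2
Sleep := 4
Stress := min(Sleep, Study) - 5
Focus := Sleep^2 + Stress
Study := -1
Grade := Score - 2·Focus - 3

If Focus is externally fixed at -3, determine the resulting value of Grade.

8

Under do(Focus=-3), the mechanism Focus := Sleep^2 + Stress is discarded; Focus is fixed at -3.
Score = 5 if Study >= -1 else 2  [with Study=-1]  = 5
Grade = Score - 2·Focus - 3  [with Score=5, Focus=-3]  = 8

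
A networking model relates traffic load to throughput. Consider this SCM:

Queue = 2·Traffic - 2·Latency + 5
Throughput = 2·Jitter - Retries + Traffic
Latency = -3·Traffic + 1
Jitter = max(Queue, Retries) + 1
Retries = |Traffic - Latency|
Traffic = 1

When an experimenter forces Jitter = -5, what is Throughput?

-12

The intervention breaks the incoming arrows to Jitter: Jitter = max(Queue, Retries) + 1 no longer applies, and Jitter = -5.
Latency = -3·Traffic + 1  [with Traffic=1]  = -2
Retries = |Traffic - Latency|  [with Traffic=1, Latency=-2]  = 3
Throughput = 2·Jitter - Retries + Traffic  [with Jitter=-5, Retries=3, Traffic=1]  = -12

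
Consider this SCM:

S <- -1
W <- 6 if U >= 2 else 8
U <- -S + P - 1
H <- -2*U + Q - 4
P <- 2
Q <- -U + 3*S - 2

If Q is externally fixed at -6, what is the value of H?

-14

Intervening sets Q = -6 and removes its equation (Q <- -U + 3*S - 2).
U = -S + P - 1  [with S=-1, P=2]  = 2
H = -2*U + Q - 4  [with U=2, Q=-6]  = -14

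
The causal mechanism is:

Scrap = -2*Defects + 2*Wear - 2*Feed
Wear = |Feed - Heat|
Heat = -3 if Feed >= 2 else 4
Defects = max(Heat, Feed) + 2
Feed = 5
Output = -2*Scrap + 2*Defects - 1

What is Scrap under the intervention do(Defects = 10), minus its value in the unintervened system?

-6

Intervening sets Defects = 10 and removes its equation (Defects = max(Heat, Feed) + 2).
Heat = -3 if Feed >= 2 else 4  [with Feed=5]  = -3
Wear = |Feed - Heat|  [with Feed=5, Heat=-3]  = 8
Scrap = -2*Defects + 2*Wear - 2*Feed  [with Defects=10, Wear=8, Feed=5]  = -14
Without intervention: Heat = -3 if Feed >= 2 else 4  [with Feed=5]  = -3; Wear = |Feed - Heat|  [with Feed=5, Heat=-3]  = 8; Defects = max(Heat, Feed) + 2  [with Heat=-3, Feed=5]  = 7; Scrap = -2*Defects + 2*Wear - 2*Feed  [with Defects=7, Wear=8, Feed=5]  = -8.
Change = -14 − (-8) = -6.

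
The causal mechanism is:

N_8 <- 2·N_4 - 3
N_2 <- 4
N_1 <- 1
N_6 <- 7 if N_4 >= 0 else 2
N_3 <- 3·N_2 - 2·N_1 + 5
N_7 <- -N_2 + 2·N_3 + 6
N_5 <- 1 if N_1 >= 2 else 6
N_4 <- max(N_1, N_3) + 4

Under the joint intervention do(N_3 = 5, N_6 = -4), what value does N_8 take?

Setting N_3 = 5, N_6 = -4 by intervention discards those variables' equations.
N_4 = max(N_1, N_3) + 4  [with N_1=1, N_3=5]  = 9
N_8 = 2·N_4 - 3  [with N_4=9]  = 15

15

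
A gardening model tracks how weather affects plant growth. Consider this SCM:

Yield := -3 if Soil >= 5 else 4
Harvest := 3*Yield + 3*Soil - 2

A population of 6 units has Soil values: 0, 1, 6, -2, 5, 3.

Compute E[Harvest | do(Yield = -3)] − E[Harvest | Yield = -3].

-10

Under do(Yield=-3), Yield's equation is replaced by Yield=-3 for every unit. Per-unit Harvest: -11, -8, 7, -17, 4, -2. Mean = -4.5.
Conditioning on Yield=-3 selects the 2 unit(s) with Soil ∈ {6, 5}. Their Harvest values: 7, 4. Mean = 5.5.
Difference = -4.5 − 5.5 = -10.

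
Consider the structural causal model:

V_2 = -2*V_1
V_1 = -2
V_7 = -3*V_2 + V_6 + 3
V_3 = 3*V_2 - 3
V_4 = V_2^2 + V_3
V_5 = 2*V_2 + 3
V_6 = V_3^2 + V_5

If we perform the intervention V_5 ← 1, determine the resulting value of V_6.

82

The intervention breaks the incoming arrows to V_5: V_5 = 2*V_2 + 3 no longer applies, and V_5 = 1.
V_2 = -2*V_1  [with V_1=-2]  = 4
V_3 = 3*V_2 - 3  [with V_2=4]  = 9
V_6 = V_3^2 + V_5  [with V_3=9, V_5=1]  = 82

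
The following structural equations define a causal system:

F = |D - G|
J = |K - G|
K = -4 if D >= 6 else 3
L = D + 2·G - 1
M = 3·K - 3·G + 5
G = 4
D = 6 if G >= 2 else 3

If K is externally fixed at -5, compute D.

Under do(K=-5), the mechanism K = -4 if D >= 6 else 3 is discarded; K is fixed at -5.
Since D is not a descendant of the intervened variable, it is unaffected.
D = 6 if G >= 2 else 3  [with G=4]  = 6

6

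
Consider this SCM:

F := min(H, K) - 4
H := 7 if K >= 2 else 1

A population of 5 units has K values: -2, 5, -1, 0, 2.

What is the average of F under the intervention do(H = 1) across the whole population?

Every unit gets H=1 under the intervention. F values become -6, -3, -5, -4, -3; E[F|do(H=1)] = -4.2.

-4.2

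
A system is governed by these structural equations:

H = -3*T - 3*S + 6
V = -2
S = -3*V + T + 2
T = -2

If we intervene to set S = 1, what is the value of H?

9

The intervention breaks the incoming arrows to S: S = -3*V + T + 2 no longer applies, and S = 1.
H = -3*T - 3*S + 6  [with T=-2, S=1]  = 9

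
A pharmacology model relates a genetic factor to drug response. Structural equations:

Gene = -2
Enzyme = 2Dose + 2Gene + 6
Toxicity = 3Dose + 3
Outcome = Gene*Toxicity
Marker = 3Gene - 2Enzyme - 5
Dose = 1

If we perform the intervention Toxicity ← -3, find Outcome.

The intervention breaks the incoming arrows to Toxicity: Toxicity = 3Dose + 3 no longer applies, and Toxicity = -3.
Outcome = Gene*Toxicity  [with Gene=-2, Toxicity=-3]  = 6

6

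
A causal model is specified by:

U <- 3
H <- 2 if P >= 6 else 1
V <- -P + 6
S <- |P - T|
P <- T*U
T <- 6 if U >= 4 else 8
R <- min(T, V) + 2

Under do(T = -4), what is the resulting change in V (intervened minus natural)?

36

do(T=-4) replaces the equation T <- 6 if U >= 4 else 8 with the constant T = -4.
P = T*U  [with T=-4, U=3]  = -12
V = -P + 6  [with P=-12]  = 18
Without intervention: T = 6 if U >= 4 else 8  [with U=3]  = 8; P = T*U  [with T=8, U=3]  = 24; V = -P + 6  [with P=24]  = -18.
Change = 18 − (-18) = 36.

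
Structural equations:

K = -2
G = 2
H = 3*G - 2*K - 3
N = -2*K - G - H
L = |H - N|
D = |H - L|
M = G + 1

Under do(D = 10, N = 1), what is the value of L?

6

Setting D = 10, N = 1 by intervention discards those variables' equations.
H = 3*G - 2*K - 3  [with G=2, K=-2]  = 7
L = |H - N|  [with H=7, N=1]  = 6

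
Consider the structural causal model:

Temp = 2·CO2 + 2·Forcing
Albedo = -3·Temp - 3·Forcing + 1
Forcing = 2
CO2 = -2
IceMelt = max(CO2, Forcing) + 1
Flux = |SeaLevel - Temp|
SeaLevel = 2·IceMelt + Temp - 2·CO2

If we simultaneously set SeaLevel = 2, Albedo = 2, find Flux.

Setting SeaLevel = 2, Albedo = 2 by intervention discards those variables' equations.
Temp = 2·CO2 + 2·Forcing  [with CO2=-2, Forcing=2]  = 0
Flux = |SeaLevel - Temp|  [with SeaLevel=2, Temp=0]  = 2

2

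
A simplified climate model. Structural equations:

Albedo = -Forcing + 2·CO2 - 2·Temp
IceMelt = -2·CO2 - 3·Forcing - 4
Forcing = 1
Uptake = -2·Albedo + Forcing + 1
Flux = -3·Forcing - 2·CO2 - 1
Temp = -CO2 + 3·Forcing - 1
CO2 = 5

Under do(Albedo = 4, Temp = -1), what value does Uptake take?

The joint intervention fixes Albedo = 4, Temp = -1, removing each variable's own equation.
Uptake = -2·Albedo + Forcing + 1  [with Albedo=4, Forcing=1]  = -6

-6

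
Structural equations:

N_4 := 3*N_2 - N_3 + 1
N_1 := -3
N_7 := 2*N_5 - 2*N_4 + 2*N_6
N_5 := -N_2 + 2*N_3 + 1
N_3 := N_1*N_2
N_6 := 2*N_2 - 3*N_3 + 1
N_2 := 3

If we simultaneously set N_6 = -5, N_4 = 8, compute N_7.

Under do(N_6 = -5, N_4 = 8), each intervened variable's structural equation is replaced by its fixed value.
N_3 = N_1*N_2  [with N_1=-3, N_2=3]  = -9
N_5 = -N_2 + 2*N_3 + 1  [with N_2=3, N_3=-9]  = -20
N_7 = 2*N_5 - 2*N_4 + 2*N_6  [with N_5=-20, N_4=8, N_6=-5]  = -66

-66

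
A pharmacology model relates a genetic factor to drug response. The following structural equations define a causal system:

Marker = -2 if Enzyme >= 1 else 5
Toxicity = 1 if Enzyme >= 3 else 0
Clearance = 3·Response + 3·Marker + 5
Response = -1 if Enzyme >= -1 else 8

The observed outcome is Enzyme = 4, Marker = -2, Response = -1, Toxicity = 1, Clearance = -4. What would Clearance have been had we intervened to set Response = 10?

do(Response=10) replaces the equation Response = -1 if Enzyme >= -1 else 8 with the constant Response = 10.
Marker = -2 if Enzyme >= 1 else 5  [with Enzyme=4]  = -2
Clearance = 3·Response + 3·Marker + 5  [with Response=10, Marker=-2]  = 29

29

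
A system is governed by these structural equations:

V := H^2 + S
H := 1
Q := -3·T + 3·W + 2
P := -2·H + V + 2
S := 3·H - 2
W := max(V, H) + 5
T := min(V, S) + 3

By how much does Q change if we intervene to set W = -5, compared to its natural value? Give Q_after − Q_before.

-36

Under do(W=-5), the mechanism W := max(V, H) + 5 is discarded; W is fixed at -5.
S = 3·H - 2  [with H=1]  = 1
V = H^2 + S  [with H=1, S=1]  = 2
T = min(V, S) + 3  [with V=2, S=1]  = 4
Q = -3·T + 3·W + 2  [with T=4, W=-5]  = -25
Without intervention: S = 3·H - 2  [with H=1]  = 1; V = H^2 + S  [with H=1, S=1]  = 2; T = min(V, S) + 3  [with V=2, S=1]  = 4; W = max(V, H) + 5  [with V=2, H=1]  = 7; Q = -3·T + 3·W + 2  [with T=4, W=7]  = 11.
Change = -25 − 11 = -36.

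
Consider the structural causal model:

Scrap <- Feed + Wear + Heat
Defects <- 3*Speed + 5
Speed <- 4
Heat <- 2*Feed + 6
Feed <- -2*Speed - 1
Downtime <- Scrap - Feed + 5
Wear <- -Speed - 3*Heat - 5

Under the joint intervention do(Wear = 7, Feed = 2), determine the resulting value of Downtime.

22

Under do(Wear = 7, Feed = 2), each intervened variable's structural equation is replaced by its fixed value.
Heat = 2*Feed + 6  [with Feed=2]  = 10
Scrap = Feed + Wear + Heat  [with Feed=2, Wear=7, Heat=10]  = 19
Downtime = Scrap - Feed + 5  [with Scrap=19, Feed=2]  = 22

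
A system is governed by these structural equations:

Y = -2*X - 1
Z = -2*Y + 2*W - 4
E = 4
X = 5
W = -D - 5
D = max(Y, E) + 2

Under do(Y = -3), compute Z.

The intervention breaks the incoming arrows to Y: Y = -2*X - 1 no longer applies, and Y = -3.
D = max(Y, E) + 2  [with Y=-3, E=4]  = 6
W = -D - 5  [with D=6]  = -11
Z = -2*Y + 2*W - 4  [with Y=-3, W=-11]  = -20

-20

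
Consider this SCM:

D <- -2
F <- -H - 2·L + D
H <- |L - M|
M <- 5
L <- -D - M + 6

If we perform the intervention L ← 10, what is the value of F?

do(L=10) replaces the equation L <- -D - M + 6 with the constant L = 10.
H = |L - M|  [with L=10, M=5]  = 5
F = -H - 2·L + D  [with H=5, L=10, D=-2]  = -27

-27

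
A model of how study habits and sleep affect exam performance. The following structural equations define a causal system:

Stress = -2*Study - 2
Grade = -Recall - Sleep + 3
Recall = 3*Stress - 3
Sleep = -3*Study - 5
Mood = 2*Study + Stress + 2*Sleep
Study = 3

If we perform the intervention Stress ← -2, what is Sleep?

Under do(Stress=-2), the mechanism Stress = -2*Study - 2 is discarded; Stress is fixed at -2.
Since Sleep is not a descendant of the intervened variable, it is unaffected.
Sleep = -3*Study - 5  [with Study=3]  = -14

-14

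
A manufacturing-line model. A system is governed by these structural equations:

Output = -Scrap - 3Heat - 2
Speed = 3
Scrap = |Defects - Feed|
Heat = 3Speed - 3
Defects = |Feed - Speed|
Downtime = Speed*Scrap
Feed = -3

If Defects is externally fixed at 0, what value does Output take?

-23

Under do(Defects=0), the mechanism Defects = |Feed - Speed| is discarded; Defects is fixed at 0.
Heat = 3Speed - 3  [with Speed=3]  = 6
Scrap = |Defects - Feed|  [with Defects=0, Feed=-3]  = 3
Output = -Scrap - 3Heat - 2  [with Scrap=3, Heat=6]  = -23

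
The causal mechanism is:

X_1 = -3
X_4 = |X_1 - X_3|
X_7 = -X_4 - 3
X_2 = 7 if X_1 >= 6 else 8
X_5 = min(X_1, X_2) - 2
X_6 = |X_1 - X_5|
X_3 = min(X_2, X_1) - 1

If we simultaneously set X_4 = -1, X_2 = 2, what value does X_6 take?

The joint intervention fixes X_4 = -1, X_2 = 2, removing each variable's own equation.
X_5 = min(X_1, X_2) - 2  [with X_1=-3, X_2=2]  = -5
X_6 = |X_1 - X_5|  [with X_1=-3, X_5=-5]  = 2

2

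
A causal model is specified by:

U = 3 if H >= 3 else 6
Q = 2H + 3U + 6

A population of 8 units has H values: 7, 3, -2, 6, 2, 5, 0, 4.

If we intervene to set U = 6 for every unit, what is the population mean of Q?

30.25

Under do(U=6), U's equation is replaced by U=6 for every unit. Per-unit Q: 38, 30, 20, 36, 28, 34, 24, 32. Mean = 30.25.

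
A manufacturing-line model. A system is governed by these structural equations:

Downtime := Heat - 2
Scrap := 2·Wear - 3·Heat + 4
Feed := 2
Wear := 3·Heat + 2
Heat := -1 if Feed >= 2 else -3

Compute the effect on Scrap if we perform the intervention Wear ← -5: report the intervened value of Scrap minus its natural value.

The intervention breaks the incoming arrows to Wear: Wear := 3·Heat + 2 no longer applies, and Wear = -5.
Heat = -1 if Feed >= 2 else -3  [with Feed=2]  = -1
Scrap = 2·Wear - 3·Heat + 4  [with Wear=-5, Heat=-1]  = -3
Without intervention: Heat = -1 if Feed >= 2 else -3  [with Feed=2]  = -1; Wear = 3·Heat + 2  [with Heat=-1]  = -1; Scrap = 2·Wear - 3·Heat + 4  [with Wear=-1, Heat=-1]  = 5.
Change = -3 − 5 = -8.

-8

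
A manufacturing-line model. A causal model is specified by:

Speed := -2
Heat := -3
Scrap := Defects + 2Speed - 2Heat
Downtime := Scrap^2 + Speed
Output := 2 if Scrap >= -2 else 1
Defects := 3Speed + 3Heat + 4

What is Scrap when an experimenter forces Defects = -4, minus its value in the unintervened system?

The intervention breaks the incoming arrows to Defects: Defects := 3Speed + 3Heat + 4 no longer applies, and Defects = -4.
Scrap = Defects + 2Speed - 2Heat  [with Defects=-4, Speed=-2, Heat=-3]  = -2
Without intervention: Defects = 3Speed + 3Heat + 4  [with Speed=-2, Heat=-3]  = -11; Scrap = Defects + 2Speed - 2Heat  [with Defects=-11, Speed=-2, Heat=-3]  = -9.
Change = -2 − (-9) = 7.

7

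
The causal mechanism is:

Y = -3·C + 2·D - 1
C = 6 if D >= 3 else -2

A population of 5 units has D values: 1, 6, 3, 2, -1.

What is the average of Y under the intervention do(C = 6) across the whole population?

Under do(C=6), C's equation is replaced by C=6 for every unit. Per-unit Y: -17, -7, -13, -15, -21. Mean = -14.6.

-14.6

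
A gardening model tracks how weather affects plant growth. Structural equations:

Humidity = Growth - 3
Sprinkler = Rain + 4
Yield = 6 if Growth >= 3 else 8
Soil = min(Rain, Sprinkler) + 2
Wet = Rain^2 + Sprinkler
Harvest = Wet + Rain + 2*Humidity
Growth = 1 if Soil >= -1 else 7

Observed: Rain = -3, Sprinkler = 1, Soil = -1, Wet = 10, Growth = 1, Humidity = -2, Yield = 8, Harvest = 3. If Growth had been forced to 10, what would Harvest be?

21

do(Growth=10) replaces the equation Growth = 1 if Soil >= -1 else 7 with the constant Growth = 10.
Sprinkler = Rain + 4  [with Rain=-3]  = 1
Wet = Rain^2 + Sprinkler  [with Rain=-3, Sprinkler=1]  = 10
Humidity = Growth - 3  [with Growth=10]  = 7
Harvest = Wet + Rain + 2*Humidity  [with Wet=10, Rain=-3, Humidity=7]  = 21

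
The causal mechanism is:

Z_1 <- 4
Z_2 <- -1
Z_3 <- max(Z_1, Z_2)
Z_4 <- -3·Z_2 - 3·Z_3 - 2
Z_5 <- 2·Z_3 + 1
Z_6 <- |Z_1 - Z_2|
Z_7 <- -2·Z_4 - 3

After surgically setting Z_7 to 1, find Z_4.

-11

Under do(Z_7=1), the mechanism Z_7 <- -2·Z_4 - 3 is discarded; Z_7 is fixed at 1.
Since Z_4 is not a descendant of the intervened variable, it is unaffected.
Z_3 = max(Z_1, Z_2)  [with Z_1=4, Z_2=-1]  = 4
Z_4 = -3·Z_2 - 3·Z_3 - 2  [with Z_2=-1, Z_3=4]  = -11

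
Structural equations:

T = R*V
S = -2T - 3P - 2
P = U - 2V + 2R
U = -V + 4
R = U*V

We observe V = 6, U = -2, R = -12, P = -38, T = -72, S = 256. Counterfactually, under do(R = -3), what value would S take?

94

The intervention breaks the incoming arrows to R: R = U*V no longer applies, and R = -3.
U = -V + 4  [with V=6]  = -2
P = U - 2V + 2R  [with U=-2, V=6, R=-3]  = -20
T = R*V  [with R=-3, V=6]  = -18
S = -2T - 3P - 2  [with T=-18, P=-20]  = 94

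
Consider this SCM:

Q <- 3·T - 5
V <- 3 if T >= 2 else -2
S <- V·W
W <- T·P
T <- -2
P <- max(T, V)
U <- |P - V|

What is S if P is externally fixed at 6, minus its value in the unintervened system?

32

The intervention breaks the incoming arrows to P: P <- max(T, V) no longer applies, and P = 6.
V = 3 if T >= 2 else -2  [with T=-2]  = -2
W = T·P  [with T=-2, P=6]  = -12
S = V·W  [with V=-2, W=-12]  = 24
Without intervention: V = 3 if T >= 2 else -2  [with T=-2]  = -2; P = max(T, V)  [with T=-2, V=-2]  = -2; W = T·P  [with T=-2, P=-2]  = 4; S = V·W  [with V=-2, W=4]  = -8.
Change = 24 − (-8) = 32.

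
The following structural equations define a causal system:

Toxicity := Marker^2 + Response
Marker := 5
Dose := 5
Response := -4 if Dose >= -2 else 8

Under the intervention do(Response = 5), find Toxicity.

30

The intervention breaks the incoming arrows to Response: Response := -4 if Dose >= -2 else 8 no longer applies, and Response = 5.
Toxicity = Marker^2 + Response  [with Marker=5, Response=5]  = 30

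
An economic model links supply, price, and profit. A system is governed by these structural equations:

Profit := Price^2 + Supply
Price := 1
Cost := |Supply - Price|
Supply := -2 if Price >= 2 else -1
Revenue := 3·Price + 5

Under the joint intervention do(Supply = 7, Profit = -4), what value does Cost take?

Under do(Supply = 7, Profit = -4), each intervened variable's structural equation is replaced by its fixed value.
Cost = |Supply - Price|  [with Supply=7, Price=1]  = 6

6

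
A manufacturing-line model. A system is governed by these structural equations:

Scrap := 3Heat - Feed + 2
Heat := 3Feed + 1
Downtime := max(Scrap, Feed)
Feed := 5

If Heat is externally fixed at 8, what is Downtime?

21

Under do(Heat=8), the mechanism Heat := 3Feed + 1 is discarded; Heat is fixed at 8.
Scrap = 3Heat - Feed + 2  [with Heat=8, Feed=5]  = 21
Downtime = max(Scrap, Feed)  [with Scrap=21, Feed=5]  = 21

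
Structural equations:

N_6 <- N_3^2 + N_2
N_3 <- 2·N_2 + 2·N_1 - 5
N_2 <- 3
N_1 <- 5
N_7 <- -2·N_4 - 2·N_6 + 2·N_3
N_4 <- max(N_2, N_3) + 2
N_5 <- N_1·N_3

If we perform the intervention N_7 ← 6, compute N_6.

124

Intervening sets N_7 = 6 and removes its equation (N_7 <- -2·N_4 - 2·N_6 + 2·N_3).
Since N_6 is not a descendant of the intervened variable, it is unaffected.
N_3 = 2·N_2 + 2·N_1 - 5  [with N_2=3, N_1=5]  = 11
N_6 = N_3^2 + N_2  [with N_3=11, N_2=3]  = 124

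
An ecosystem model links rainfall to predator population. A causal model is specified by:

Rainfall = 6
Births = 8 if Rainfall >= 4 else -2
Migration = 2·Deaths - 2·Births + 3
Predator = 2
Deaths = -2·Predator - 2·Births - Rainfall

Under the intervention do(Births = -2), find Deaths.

-6

The intervention breaks the incoming arrows to Births: Births = 8 if Rainfall >= 4 else -2 no longer applies, and Births = -2.
Deaths = -2·Predator - 2·Births - Rainfall  [with Predator=2, Births=-2, Rainfall=6]  = -6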